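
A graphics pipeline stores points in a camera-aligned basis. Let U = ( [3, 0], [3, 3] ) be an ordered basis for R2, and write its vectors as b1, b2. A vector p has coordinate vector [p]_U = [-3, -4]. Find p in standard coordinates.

p = M [p]_U, where M has columns b1, b2.
Carrying out the matrix-vector product, p = [-21, -12].

[-21, -12]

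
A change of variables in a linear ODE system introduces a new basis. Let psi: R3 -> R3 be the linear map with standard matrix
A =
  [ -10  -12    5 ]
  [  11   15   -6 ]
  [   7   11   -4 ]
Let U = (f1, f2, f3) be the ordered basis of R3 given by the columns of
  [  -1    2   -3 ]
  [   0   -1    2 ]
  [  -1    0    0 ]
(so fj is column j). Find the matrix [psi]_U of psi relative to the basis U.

[[3, -3, -1], [1, -1, 1], [-2, 3, -1]]

With P the matrix whose columns are f1, ..., f3, [psi]_U = P^(-1) A P.
Column by column: psi(f1) = A f1 = [5, -5, -3]; its U-coordinates [3, 1, -2] give column 1.
Continuing for each basis vector yields [psi]_U = [[3, -3, -1], [1, -1, 1], [-2, 3, -1]].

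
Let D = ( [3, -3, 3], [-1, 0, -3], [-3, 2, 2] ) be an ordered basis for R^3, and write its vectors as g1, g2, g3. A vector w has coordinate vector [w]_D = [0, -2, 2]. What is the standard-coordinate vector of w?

w = M [w]_D, where M has columns g1, ..., g3.
Carrying out the matrix-vector product, w = [-4, 4, 10].

[-4, 4, 10]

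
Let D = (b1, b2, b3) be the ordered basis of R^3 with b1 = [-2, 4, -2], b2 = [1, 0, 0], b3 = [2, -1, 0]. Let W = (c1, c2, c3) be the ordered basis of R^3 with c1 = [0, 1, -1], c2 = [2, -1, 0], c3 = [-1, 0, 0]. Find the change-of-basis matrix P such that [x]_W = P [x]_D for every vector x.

Take x = bj: its D-coordinates are the j-th standard unit vector, so P e_j — column j of P — equals [bj]_W.
b1 = 2c1 - 2c2 - 2c3, giving column 1 = [2, -2, -2]; repeating for each j gives P = [[2, 0, 0], [-2, 0, 1], [-2, -1, 0]].

[[2, 0, 0], [-2, 0, 1], [-2, -1, 0]]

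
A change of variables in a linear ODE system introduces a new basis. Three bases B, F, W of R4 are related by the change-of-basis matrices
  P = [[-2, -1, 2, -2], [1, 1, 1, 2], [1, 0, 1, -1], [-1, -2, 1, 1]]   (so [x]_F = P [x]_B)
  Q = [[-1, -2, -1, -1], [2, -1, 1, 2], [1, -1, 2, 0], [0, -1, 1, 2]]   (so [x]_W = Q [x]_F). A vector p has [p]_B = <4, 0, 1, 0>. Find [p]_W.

Apply P to get F-coordinates <-6, 5, 5, -3>, then Q to get W-coordinates.
The result is [p]_W = <-6, -18, -1, -6>.

<-6, -18, -1, -6>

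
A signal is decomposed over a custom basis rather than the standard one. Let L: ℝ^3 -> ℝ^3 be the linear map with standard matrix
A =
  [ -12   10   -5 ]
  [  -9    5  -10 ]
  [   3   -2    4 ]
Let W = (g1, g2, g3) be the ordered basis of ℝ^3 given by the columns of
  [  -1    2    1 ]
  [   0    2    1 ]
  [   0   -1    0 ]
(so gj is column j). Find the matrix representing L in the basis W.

Let P have columns g1, ..., g3. Then [L]_W = P^(-1) A P.
Here det P = -1, so P^(-1) is integer; computing A P first and then P^(-1)(A P) gives [[-3, 1, -2], [3, 2, -1], [3, -2, -2]].

[[-3, 1, -2], [3, 2, -1], [3, -2, -2]]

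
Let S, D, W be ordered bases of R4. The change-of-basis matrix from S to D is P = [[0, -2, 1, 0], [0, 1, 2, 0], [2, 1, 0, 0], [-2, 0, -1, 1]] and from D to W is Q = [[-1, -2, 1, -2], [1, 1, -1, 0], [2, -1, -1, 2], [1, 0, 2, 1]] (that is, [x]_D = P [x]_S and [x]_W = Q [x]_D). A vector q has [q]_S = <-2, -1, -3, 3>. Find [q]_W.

First [q]_D = P [q]_S = <-1, -7, -5, 10>.
Then [q]_W = Q [q]_D = <-10, -3, 30, -1>.

<-10, -3, 30, -1>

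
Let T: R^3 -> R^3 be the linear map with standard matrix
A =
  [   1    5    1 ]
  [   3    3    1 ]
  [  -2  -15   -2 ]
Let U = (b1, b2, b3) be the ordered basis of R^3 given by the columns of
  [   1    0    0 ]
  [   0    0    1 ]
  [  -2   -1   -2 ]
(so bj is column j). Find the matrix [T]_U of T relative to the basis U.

Let P have columns b1, ..., b3. Then [T]_U = P^(-1) A P.
Here det P = 1, so P^(-1) is integer; computing A P first and then P^(-1)(A P) gives [[-1, -1, 3], [-2, 2, 3], [1, -1, 1]].

[[-1, -1, 3], [-2, 2, 3], [1, -1, 1]]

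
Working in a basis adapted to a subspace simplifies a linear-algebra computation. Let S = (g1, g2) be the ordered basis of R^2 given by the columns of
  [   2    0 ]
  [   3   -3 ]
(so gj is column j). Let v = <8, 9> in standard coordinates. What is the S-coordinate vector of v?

<4, 1>

We seek scalars with c_1 g1 + c_2 g2 = v; equivalently solve M c = v where the columns of M are g1, g2.
System: 2c_1 + 0c_2 = 8, 3c_1 - 3c_2 = 9; solving gives c_1 = 4, c_2 = 1.
Check: 4g1 + g2 = <8, 9>.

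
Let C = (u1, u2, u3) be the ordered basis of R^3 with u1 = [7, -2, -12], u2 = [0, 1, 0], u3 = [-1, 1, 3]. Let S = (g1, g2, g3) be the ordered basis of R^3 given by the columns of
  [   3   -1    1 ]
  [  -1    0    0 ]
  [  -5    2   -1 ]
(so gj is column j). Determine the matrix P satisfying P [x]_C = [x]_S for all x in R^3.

Column j of P is [uj]_S, since P maps C-coordinates to S-coordinates.
Expressing u1 in S: u1 = 2g1 - g2 + 0·g3, so column 1 of P is [2, -1, 0].
Doing the same for each uj gives P = [[2, -1, -1], [-1, -2, 0], [0, 1, 2]].

[[2, -1, -1], [-1, -2, 0], [0, 1, 2]]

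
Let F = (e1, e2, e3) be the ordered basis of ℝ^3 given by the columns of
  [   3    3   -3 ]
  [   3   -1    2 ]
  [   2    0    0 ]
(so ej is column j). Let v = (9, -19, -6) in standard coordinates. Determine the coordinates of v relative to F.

[v]_F is the unique c with M c = v, where M has columns e1, ..., e3.
Gaussian elimination on [M | v] yields c = (-3, 2, -4).
Check: -3e1 + 2e2 - 4e3 = (9, -19, -6).

(-3, 2, -4)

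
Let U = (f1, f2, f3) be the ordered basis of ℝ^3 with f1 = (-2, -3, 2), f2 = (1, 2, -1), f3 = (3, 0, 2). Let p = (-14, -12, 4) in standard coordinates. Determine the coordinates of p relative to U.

(4, 0, -2)

Write p = c_1 f1 + ... + c_3 f3 and solve for the c_i.
Gaussian elimination on [M | p] yields c = (4, 0, -2).
Check: 4f1 + 0·f2 - 2f3 = (-14, -12, 4).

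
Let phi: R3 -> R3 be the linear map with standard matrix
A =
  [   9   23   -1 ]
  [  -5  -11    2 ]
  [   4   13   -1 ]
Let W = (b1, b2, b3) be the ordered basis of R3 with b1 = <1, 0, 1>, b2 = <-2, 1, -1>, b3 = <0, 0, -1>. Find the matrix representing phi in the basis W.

[[2, 0, -3], [-3, -3, -2], [2, -3, -2]]

The j-th column of [phi]_W is [phi(bj)]_W.
phi(b1) = A b1 = <8, -3, 3> = 2b1 - 3b2 + 2b3, so column 1 is <2, -3, 2>.
Repeating for b2, b3 and assembling the columns gives [[2, 0, -3], [-3, -3, -2], [2, -3, -2]].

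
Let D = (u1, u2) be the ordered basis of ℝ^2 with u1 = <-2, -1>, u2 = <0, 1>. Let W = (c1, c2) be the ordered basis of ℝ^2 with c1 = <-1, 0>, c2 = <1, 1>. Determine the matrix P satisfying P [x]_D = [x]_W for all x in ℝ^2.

Let M have columns uj and N have columns cj. Then for every x, N [x]_W = x = M [x]_D, so P = N^(-1) M.
Since det N = -1, N^(-1) has integer entries; multiplying gives P = [[1, 1], [-1, 1]].

[[1, 1], [-1, 1]]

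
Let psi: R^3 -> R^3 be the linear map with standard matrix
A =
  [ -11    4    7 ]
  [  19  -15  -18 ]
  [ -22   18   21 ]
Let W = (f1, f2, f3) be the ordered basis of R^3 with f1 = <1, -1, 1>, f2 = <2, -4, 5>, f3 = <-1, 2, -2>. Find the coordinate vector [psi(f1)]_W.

Column 1 of [psi]_W is the W-coordinate vector of psi(f1).
In standard coordinates psi(f1) = A f1 = <-8, 16, -19>.
Converting to W: <-8, 16, -19> = 0·f1 - 3f2 + 2f3, so the coordinate vector is <0, -3, 2>.

<0, -3, 2>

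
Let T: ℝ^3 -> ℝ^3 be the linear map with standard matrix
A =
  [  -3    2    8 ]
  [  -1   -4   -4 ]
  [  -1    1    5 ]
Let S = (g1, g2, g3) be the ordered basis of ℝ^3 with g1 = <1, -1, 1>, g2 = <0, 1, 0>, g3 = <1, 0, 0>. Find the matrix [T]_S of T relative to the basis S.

The j-th column of [T]_S is [T(gj)]_S.
T(g1) = A g1 = <3, -1, 3> = 3g1 + 2g2 + 0·g3, so column 1 is <3, 2, 0>.
Repeating for g2, g3 and assembling the columns gives [[3, 1, -1], [2, -3, -2], [0, 1, -2]].

[[3, 1, -1], [2, -3, -2], [0, 1, -2]]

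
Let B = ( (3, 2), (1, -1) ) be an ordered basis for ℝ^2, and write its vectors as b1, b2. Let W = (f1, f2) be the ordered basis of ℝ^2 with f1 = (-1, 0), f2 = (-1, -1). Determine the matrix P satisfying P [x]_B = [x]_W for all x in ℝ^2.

[[-1, -2], [-2, 1]]

Column j of P is [bj]_W, since P maps B-coordinates to W-coordinates.
Expressing b1 in W: b1 = -f1 - 2f2, so column 1 of P is (-1, -2).
Doing the same for each bj gives P = [[-1, -2], [-2, 1]].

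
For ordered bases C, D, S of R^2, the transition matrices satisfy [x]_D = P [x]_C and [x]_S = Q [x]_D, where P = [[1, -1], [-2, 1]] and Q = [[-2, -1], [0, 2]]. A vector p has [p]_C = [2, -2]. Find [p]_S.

[-2, -12]

Composing the changes, [p]_S = Q P [p]_C.
Q P = [[0, 1], [-4, 2]]; applying this to [2, -2] gives [-2, -12].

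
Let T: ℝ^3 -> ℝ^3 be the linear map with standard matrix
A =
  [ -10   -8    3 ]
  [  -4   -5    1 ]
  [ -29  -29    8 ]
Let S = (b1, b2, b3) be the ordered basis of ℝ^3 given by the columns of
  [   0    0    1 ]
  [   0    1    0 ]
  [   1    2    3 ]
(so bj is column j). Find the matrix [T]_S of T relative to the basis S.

Let P have columns b1, ..., b3. Then [T]_S = P^(-1) A P.
Here det P = -1, so P^(-1) is integer; computing A P first and then P^(-1)(A P) gives [[-3, -1, 0], [1, -3, -1], [3, -2, -1]].

[[-3, -1, 0], [1, -3, -1], [3, -2, -1]]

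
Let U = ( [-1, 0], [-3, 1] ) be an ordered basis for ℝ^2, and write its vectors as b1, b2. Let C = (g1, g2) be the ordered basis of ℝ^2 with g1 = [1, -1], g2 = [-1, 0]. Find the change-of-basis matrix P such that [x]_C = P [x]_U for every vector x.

[[0, -1], [1, 2]]

Let M have columns bj and N have columns gj. Then for every x, N [x]_C = x = M [x]_U, so P = N^(-1) M.
Since det N = -1, N^(-1) has integer entries; multiplying gives P = [[0, -1], [1, 2]].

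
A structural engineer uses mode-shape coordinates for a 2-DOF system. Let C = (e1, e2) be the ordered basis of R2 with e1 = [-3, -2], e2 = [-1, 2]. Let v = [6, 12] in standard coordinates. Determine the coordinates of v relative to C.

[-3, 3]

Write v = c_1 e1 + c_2 e2 and solve for the c_i.
System: -3c_1 - c_2 = 6, -2c_1 + 2c_2 = 12; solving gives c_1 = -3, c_2 = 3.
Check: -3e1 + 3e2 = [6, 12].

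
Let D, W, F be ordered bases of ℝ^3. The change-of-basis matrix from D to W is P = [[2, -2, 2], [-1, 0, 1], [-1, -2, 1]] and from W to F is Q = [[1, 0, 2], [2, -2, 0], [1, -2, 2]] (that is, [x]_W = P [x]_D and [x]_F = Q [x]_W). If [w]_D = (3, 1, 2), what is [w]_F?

Apply P to get W-coordinates (8, -1, -3), then Q to get F-coordinates.
The result is [w]_F = (2, 18, 4).

(2, 18, 4)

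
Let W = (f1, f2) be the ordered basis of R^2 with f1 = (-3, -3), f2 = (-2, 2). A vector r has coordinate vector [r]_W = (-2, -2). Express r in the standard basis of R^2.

(10, 2)

r = M [r]_W, where M has columns f1, f2.
Carrying out the matrix-vector product, r = (10, 2).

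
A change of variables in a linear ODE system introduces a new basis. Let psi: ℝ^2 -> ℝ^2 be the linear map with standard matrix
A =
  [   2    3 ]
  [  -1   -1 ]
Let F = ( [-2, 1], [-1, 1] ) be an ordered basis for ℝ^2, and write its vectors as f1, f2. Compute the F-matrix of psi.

[[0, -1], [1, 1]]

The j-th column of [psi]_F is [psi(fj)]_F.
psi(f1) = A f1 = [-1, 1] = 0·f1 + f2, so column 1 is [0, 1].
Repeating for f2 and assembling the columns gives [[0, -1], [1, 1]].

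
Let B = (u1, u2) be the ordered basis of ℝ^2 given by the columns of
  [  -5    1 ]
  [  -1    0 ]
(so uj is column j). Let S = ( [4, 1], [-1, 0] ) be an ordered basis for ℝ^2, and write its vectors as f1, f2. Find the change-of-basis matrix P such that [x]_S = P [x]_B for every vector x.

[[-1, 0], [1, -1]]

Take x = uj: its B-coordinates are the j-th standard unit vector, so P e_j — column j of P — equals [uj]_S.
u1 = -f1 + f2, giving column 1 = [-1, 1]; repeating for each j gives P = [[-1, 0], [1, -1]].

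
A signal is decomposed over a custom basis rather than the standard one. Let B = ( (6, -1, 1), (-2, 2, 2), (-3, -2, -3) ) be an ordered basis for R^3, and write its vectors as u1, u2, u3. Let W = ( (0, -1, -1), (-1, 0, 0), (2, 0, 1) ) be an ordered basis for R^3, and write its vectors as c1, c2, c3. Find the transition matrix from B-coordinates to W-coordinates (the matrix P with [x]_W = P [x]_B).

[[1, -2, 2], [-2, 2, 1], [2, 0, -1]]

Column j of P is [uj]_W, since P maps B-coordinates to W-coordinates.
Expressing u1 in W: u1 = c1 - 2c2 + 2c3, so column 1 of P is (1, -2, 2).
Doing the same for each uj gives P = [[1, -2, 2], [-2, 2, 1], [2, 0, -1]].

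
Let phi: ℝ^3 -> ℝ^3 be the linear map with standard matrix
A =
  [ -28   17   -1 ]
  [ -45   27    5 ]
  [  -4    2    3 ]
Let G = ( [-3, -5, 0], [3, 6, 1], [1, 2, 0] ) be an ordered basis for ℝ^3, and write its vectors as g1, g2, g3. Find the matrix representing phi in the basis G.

[[2, -2, -3], [2, 3, 0], [-1, 2, -3]]

The j-th column of [phi]_G is [phi(gj)]_G.
phi(g1) = A g1 = [-1, 0, 2] = 2g1 + 2g2 - g3, so column 1 is [2, 2, -1].
Repeating for g2, g3 and assembling the columns gives [[2, -2, -3], [2, 3, 0], [-1, 2, -3]].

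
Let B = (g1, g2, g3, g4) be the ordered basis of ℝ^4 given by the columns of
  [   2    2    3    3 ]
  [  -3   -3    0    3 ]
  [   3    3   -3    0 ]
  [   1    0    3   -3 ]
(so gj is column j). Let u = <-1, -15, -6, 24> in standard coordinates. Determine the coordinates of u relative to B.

<3, -2, 3, -4>

Write u = c_1 g1 + ... + c_4 g4 and solve for the c_i.
Row-reducing the augmented matrix [M | u] gives c = (3, -2, 3, -4).
Check: 3g1 - 2g2 + 3g3 - 4g4 = <-1, -15, -6, 24>.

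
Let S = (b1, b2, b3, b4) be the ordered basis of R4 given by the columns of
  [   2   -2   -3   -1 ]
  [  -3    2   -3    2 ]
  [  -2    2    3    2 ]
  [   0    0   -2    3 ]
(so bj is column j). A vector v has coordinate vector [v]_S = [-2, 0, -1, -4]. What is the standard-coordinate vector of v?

[3, 1, -7, -10]

The coordinates say v = -2b1 + 0·b2 - b3 - 4b4; adding the scaled basis vectors gives [3, 1, -7, -10].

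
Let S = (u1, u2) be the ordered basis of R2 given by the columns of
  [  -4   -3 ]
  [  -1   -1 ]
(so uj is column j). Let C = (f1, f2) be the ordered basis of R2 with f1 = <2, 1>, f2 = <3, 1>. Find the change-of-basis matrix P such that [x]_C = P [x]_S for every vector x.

[[1, 0], [-2, -1]]

Column j of P is [uj]_C, since P maps S-coordinates to C-coordinates.
Expressing u1 in C: u1 = f1 - 2f2, so column 1 of P is <1, -2>.
Doing the same for each uj gives P = [[1, 0], [-2, -1]].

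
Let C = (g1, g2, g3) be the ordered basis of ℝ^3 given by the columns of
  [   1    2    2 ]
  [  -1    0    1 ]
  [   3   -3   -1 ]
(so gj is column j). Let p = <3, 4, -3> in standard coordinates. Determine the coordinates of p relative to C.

We seek scalars with c_1 g1 + ... + c_3 g3 = p; equivalently solve M c = p where the columns of M are g1, ..., g3.
Gaussian elimination on [M | p] yields c = (-1, -1, 3).
Check: -g1 - g2 + 3g3 = <3, 4, -3>.

<-1, -1, 3>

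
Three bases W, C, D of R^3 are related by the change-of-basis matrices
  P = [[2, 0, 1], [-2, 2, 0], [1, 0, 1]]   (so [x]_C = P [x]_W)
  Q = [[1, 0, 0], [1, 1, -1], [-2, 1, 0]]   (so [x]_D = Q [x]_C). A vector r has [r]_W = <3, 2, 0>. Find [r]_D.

First [r]_C = P [r]_W = <6, -2, 3>.
Then [r]_D = Q [r]_C = <6, 1, -14>.

<6, 1, -14>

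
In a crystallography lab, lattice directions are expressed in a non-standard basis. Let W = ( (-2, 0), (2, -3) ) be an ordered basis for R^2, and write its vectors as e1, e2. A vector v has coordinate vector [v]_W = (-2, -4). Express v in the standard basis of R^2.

The coordinates say v = -2e1 - 4e2; adding the scaled basis vectors gives (-4, 12).

(-4, 12)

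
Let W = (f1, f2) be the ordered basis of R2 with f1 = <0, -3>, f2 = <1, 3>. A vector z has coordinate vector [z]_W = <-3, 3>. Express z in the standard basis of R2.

By definition z = -3f1 + 3f2.
Summing componentwise gives <3, 18>.

<3, 18>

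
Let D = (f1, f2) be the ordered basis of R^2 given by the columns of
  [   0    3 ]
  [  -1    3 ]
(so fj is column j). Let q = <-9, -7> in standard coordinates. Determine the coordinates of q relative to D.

[q]_D is the unique c with M c = q, where M has columns f1, f2.
System: 0c_1 + 3c_2 = -9, -c_1 + 3c_2 = -7; solving gives c_1 = -2, c_2 = -3.
Check: -2f1 - 3f2 = <-9, -7>.

<-2, -3>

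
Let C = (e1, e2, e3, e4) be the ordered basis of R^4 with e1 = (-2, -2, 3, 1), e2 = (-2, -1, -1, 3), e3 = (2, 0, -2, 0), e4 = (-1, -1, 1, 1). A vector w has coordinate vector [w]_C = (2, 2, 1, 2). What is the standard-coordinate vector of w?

The coordinates say w = 2e1 + 2e2 + e3 + 2e4; adding the scaled basis vectors gives (-8, -8, 4, 10).

(-8, -8, 4, 10)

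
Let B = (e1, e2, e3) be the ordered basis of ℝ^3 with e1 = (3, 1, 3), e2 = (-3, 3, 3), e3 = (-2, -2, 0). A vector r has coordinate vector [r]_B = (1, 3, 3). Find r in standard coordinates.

(-12, 4, 12)

r = M [r]_B, where M has columns e1, ..., e3.
Carrying out the matrix-vector product, r = (-12, 4, 12).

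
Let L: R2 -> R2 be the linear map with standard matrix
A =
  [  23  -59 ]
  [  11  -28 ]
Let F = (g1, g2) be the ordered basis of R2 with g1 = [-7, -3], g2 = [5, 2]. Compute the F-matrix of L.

[[-3, -1], [-1, -2]]

With P the matrix whose columns are g1, g2, [L]_F = P^(-1) A P.
Column by column: L(g1) = A g1 = [16, 7]; its F-coordinates [-3, -1] give column 1.
Continuing for each basis vector yields [L]_F = [[-3, -1], [-1, -2]].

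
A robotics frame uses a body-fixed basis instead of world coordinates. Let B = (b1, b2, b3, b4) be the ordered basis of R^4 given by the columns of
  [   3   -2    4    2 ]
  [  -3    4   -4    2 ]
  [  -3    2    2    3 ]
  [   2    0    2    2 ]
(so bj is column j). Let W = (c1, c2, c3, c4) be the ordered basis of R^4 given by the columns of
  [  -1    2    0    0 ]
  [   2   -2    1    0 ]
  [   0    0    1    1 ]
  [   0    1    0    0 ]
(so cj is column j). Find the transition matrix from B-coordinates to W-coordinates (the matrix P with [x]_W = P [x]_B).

Let M have columns bj and N have columns cj. Then for every x, N [x]_W = x = M [x]_B, so P = N^(-1) M.
Since det N = -1, N^(-1) has integer entries; multiplying gives P = [[1, 2, 0, 2], [2, 0, 2, 2], [-1, 0, 0, 2], [-2, 2, 2, 1]].

[[1, 2, 0, 2], [2, 0, 2, 2], [-1, 0, 0, 2], [-2, 2, 2, 1]]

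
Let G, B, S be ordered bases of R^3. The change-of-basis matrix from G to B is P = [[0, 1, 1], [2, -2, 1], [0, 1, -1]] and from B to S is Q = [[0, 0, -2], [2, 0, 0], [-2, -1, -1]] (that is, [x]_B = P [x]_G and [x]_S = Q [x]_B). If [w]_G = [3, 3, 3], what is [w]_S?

[0, 12, -15]

First [w]_B = P [w]_G = [6, 3, 0].
Then [w]_S = Q [w]_B = [0, 12, -15].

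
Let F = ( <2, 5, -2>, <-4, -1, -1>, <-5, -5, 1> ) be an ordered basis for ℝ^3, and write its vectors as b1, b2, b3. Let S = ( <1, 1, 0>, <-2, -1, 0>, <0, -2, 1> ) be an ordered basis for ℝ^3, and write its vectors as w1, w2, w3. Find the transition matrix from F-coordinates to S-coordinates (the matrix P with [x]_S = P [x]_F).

Column j of P is [bj]_S, since P maps F-coordinates to S-coordinates.
Expressing b1 in S: b1 = 0·w1 - w2 - 2w3, so column 1 of P is <0, -1, -2>.
Doing the same for each bj gives P = [[0, -2, -1], [-1, 1, 2], [-2, -1, 1]].

[[0, -2, -1], [-1, 1, 2], [-2, -1, 1]]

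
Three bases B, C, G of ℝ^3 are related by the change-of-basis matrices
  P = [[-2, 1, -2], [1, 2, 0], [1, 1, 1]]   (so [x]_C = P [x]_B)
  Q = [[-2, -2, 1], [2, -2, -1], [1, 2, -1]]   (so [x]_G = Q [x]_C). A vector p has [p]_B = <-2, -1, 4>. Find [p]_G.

First [p]_C = P [p]_B = <-5, -4, 1>.
Then [p]_G = Q [p]_C = <19, -3, -14>.

<19, -3, -14>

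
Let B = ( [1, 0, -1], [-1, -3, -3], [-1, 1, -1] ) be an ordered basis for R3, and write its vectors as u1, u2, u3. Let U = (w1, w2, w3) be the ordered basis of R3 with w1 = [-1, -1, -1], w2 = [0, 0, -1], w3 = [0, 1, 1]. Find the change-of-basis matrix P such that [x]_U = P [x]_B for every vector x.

Column j of P is [uj]_U, since P maps B-coordinates to U-coordinates.
Expressing u1 in U: u1 = -w1 + w2 - w3, so column 1 of P is [-1, 1, -1].
Doing the same for each uj gives P = [[-1, 1, 1], [1, 0, 2], [-1, -2, 2]].

[[-1, 1, 1], [1, 0, 2], [-1, -2, 2]]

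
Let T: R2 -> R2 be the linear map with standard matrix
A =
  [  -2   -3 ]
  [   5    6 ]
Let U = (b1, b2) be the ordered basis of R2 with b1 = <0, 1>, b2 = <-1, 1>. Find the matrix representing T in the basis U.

[[3, 0], [3, 1]]

Let P have columns b1, b2. Then [T]_U = P^(-1) A P.
Here det P = 1, so P^(-1) is integer; computing A P first and then P^(-1)(A P) gives [[3, 0], [3, 1]].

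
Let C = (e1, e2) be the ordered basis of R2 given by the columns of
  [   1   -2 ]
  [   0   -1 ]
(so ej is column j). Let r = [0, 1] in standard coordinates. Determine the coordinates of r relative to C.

[-2, -1]

Write r = c_1 e1 + c_2 e2 and solve for the c_i.
System: c_1 - 2c_2 = 0, 0c_1 - c_2 = 1; solving gives c_1 = -2, c_2 = -1.
Check: -2e1 - e2 = [0, 1].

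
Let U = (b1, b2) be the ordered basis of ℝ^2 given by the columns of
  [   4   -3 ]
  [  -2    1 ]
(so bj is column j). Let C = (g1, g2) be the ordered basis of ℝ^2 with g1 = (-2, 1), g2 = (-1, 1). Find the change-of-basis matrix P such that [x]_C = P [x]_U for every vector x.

[[-2, 2], [0, -1]]

Column j of P is [bj]_C, since P maps U-coordinates to C-coordinates.
Expressing b1 in C: b1 = -2g1 + 0·g2, so column 1 of P is (-2, 0).
Doing the same for each bj gives P = [[-2, 2], [0, -1]].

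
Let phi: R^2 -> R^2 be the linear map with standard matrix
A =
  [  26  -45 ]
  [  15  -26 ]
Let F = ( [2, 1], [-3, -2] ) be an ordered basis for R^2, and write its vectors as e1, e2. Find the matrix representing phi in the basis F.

[[2, 3], [-1, -2]]

The j-th column of [phi]_F is [phi(ej)]_F.
phi(e1) = A e1 = [7, 4] = 2e1 - e2, so column 1 is [2, -1].
Repeating for e2 and assembling the columns gives [[2, 3], [-1, -2]].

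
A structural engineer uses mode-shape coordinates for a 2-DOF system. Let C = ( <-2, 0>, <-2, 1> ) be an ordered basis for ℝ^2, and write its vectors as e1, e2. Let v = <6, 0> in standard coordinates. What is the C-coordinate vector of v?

<-3, 0>

[v]_C is the unique c with M c = v, where M has columns e1, e2.
System: -2c_1 - 2c_2 = 6, 0c_1 + c_2 = 0; solving gives c_1 = -3, c_2 = 0.
Check: -3e1 + 0·e2 = <6, 0>.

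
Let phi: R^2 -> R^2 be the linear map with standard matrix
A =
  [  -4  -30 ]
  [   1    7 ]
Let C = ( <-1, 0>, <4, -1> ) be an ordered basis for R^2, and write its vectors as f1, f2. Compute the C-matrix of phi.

With P the matrix whose columns are f1, f2, [phi]_C = P^(-1) A P.
Column by column: phi(f1) = A f1 = <4, -1>; its C-coordinates <0, 1> give column 1.
Continuing for each basis vector yields [phi]_C = [[0, -2], [1, 3]].

[[0, -2], [1, 3]]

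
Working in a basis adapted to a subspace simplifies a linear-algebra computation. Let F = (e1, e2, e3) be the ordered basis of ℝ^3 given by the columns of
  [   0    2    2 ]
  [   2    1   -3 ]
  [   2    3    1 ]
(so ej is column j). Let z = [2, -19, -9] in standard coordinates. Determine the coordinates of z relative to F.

Write z = c_1 e1 + ... + c_3 e3 and solve for the c_i.
Solving this 3x3 system gives c = (-2, -3, 4).
Check: -2e1 - 3e2 + 4e3 = [2, -19, -9].

[-2, -3, 4]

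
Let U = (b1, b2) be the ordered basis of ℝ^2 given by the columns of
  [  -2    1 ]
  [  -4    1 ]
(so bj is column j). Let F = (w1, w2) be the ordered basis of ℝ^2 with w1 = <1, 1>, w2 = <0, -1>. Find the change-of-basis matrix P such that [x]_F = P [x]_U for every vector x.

[[-2, 1], [2, 0]]

Column j of P is [bj]_F, since P maps U-coordinates to F-coordinates.
Expressing b1 in F: b1 = -2w1 + 2w2, so column 1 of P is <-2, 2>.
Doing the same for each bj gives P = [[-2, 1], [2, 0]].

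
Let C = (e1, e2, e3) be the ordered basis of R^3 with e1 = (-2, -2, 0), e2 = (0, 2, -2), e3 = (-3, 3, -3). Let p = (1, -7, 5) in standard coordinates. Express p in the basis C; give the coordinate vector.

(1, -1, -1)

[p]_C is the unique c with M c = p, where M has columns e1, ..., e3.
Row-reducing the augmented matrix [M | p] gives c = (1, -1, -1).
Check: e1 - e2 - e3 = (1, -7, 5).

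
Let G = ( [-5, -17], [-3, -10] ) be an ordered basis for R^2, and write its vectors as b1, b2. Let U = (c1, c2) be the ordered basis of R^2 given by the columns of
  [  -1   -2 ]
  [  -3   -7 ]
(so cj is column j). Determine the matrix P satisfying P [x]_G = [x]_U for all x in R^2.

Let M have columns bj and N have columns cj. Then for every x, N [x]_U = x = M [x]_G, so P = N^(-1) M.
Since det N = 1, N^(-1) has integer entries; multiplying gives P = [[1, 1], [2, 1]].

[[1, 1], [2, 1]]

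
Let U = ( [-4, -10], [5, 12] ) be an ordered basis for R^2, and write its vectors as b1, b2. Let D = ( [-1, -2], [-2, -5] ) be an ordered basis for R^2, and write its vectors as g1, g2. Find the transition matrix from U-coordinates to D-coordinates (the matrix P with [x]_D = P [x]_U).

[[0, -1], [2, -2]]

Column j of P is [bj]_D, since P maps U-coordinates to D-coordinates.
Expressing b1 in D: b1 = 0·g1 + 2g2, so column 1 of P is [0, 2].
Doing the same for each bj gives P = [[0, -1], [2, -2]].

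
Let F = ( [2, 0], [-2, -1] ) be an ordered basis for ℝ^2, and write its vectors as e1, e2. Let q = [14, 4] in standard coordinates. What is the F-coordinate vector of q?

We seek scalars with c_1 e1 + c_2 e2 = q; equivalently solve M c = q where the columns of M are e1, e2.
System: 2c_1 - 2c_2 = 14, 0c_1 - c_2 = 4; solving gives c_1 = 3, c_2 = -4.
Check: 3e1 - 4e2 = [14, 4].

[3, -4]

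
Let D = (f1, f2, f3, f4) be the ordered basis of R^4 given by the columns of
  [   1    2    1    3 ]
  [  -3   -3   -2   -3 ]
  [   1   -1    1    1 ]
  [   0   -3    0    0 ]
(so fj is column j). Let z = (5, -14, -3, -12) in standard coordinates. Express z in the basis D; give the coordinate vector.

Write z = c_1 f1 + ... + c_4 f4 and solve for the c_i.
Solving this 4x4 system gives c = (2, 4, 1, -2).
Check: 2f1 + 4f2 + f3 - 2f4 = (5, -14, -3, -12).

(2, 4, 1, -2)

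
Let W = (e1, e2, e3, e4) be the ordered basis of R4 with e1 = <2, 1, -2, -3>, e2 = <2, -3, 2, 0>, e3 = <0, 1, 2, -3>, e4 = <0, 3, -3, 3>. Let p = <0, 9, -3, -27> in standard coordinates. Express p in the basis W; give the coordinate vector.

<4, -4, 2, -3>

Write p = c_1 e1 + ... + c_4 e4 and solve for the c_i.
Row-reducing the augmented matrix [M | p] gives c = (4, -4, 2, -3).
Check: 4e1 - 4e2 + 2e3 - 3e4 = <0, 9, -3, -27>.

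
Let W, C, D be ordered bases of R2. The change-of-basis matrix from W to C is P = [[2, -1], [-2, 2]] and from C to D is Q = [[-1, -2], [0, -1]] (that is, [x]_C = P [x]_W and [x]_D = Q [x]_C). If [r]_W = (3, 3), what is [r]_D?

(-3, 0)

Apply P to get C-coordinates (3, 0), then Q to get D-coordinates.
The result is [r]_D = (-3, 0).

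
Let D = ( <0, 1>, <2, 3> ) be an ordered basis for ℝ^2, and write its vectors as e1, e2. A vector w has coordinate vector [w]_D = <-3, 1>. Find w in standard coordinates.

w = M [w]_D, where M has columns e1, e2.
Carrying out the matrix-vector product, w = <2, 0>.

<2, 0>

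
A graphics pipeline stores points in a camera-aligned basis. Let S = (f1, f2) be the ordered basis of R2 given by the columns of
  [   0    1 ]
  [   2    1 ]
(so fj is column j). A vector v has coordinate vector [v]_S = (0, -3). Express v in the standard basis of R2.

(-3, -3)

The coordinates say v = 0·f1 - 3f2; adding the scaled basis vectors gives (-3, -3).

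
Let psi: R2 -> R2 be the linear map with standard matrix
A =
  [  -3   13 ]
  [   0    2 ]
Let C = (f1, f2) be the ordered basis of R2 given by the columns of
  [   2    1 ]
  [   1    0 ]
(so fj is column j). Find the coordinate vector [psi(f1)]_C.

[2, 3]

Column 1 of [psi]_C is the C-coordinate vector of psi(f1).
In standard coordinates psi(f1) = A f1 = [7, 2].
Converting to C: [7, 2] = 2f1 + 3f2, so the coordinate vector is [2, 3].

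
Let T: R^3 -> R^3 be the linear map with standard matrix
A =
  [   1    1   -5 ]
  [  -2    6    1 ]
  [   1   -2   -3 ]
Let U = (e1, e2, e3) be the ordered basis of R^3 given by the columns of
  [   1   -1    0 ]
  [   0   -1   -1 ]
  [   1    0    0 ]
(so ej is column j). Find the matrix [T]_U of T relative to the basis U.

[[-2, 1, 2], [2, 3, 3], [-1, 1, 3]]

Let P have columns e1, ..., e3. Then [T]_U = P^(-1) A P.
Here det P = 1, so P^(-1) is integer; computing A P first and then P^(-1)(A P) gives [[-2, 1, 2], [2, 3, 3], [-1, 1, 3]].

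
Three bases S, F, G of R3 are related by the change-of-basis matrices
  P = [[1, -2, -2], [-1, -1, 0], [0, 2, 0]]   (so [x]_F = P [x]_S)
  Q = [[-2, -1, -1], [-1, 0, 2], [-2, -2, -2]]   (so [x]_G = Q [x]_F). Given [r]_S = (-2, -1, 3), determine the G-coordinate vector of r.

(11, 2, 10)

Composing the changes, [r]_G = Q P [r]_S.
Q P = [[-1, 3, 4], [-1, 6, 2], [0, 2, 4]]; applying this to (-2, -1, 3) gives (11, 2, 10).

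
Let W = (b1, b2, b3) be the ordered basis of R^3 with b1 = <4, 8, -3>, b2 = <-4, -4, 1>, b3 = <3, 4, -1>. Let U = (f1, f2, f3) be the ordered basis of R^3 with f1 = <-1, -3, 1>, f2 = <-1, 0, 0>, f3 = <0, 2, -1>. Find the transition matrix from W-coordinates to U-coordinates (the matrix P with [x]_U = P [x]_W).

[[-2, 2, -2], [-2, 2, -1], [1, 1, -1]]

Take x = bj: its W-coordinates are the j-th standard unit vector, so P e_j — column j of P — equals [bj]_U.
b1 = -2f1 - 2f2 + f3, giving column 1 = <-2, -2, 1>; repeating for each j gives P = [[-2, 2, -2], [-2, 2, -1], [1, 1, -1]].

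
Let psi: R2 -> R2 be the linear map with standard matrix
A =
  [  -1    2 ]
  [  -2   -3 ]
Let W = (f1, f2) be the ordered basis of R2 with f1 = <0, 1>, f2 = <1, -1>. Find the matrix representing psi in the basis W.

The j-th column of [psi]_W is [psi(fj)]_W.
psi(f1) = A f1 = <2, -3> = -f1 + 2f2, so column 1 is <-1, 2>.
Repeating for f2 and assembling the columns gives [[-1, -2], [2, -3]].

[[-1, -2], [2, -3]]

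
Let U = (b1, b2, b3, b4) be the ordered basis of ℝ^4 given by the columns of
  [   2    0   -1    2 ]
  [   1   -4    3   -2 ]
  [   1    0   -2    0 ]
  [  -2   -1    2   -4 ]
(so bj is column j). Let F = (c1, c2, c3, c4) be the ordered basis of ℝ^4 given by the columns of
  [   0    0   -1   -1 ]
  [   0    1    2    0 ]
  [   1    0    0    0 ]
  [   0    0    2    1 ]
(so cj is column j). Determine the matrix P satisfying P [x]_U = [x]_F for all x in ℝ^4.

[[1, 0, -2, 0], [1, -2, 1, 2], [0, -1, 1, -2], [-2, 1, 0, 0]]

Let M have columns bj and N have columns cj. Then for every x, N [x]_F = x = M [x]_U, so P = N^(-1) M.
Since det N = -1, N^(-1) has integer entries; multiplying gives P = [[1, 0, -2, 0], [1, -2, 1, 2], [0, -1, 1, -2], [-2, 1, 0, 0]].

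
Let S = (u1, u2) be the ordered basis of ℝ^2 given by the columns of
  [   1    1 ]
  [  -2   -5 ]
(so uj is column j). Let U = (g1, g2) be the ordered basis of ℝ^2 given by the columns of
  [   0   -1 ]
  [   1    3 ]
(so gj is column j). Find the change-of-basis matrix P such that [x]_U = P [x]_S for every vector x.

Let M have columns uj and N have columns gj. Then for every x, N [x]_U = x = M [x]_S, so P = N^(-1) M.
Since det N = 1, N^(-1) has integer entries; multiplying gives P = [[1, -2], [-1, -1]].

[[1, -2], [-1, -1]]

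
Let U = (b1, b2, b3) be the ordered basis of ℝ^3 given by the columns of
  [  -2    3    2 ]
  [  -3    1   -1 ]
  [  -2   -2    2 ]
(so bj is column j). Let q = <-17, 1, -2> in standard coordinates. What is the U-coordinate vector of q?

We seek scalars with c_1 b1 + ... + c_3 b3 = q; equivalently solve M c = q where the columns of M are b1, ..., b3.
Row-reducing the augmented matrix [M | q] gives c = (0, -3, -4).
Check: 0·b1 - 3b2 - 4b3 = <-17, 1, -2>.

<0, -3, -4>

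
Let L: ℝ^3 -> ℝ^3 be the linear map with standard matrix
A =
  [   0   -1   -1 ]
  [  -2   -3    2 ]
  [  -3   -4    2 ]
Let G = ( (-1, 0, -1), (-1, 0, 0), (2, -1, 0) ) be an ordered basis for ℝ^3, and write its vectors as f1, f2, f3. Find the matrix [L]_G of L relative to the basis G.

The j-th column of [L]_G is [L(fj)]_G.
L(f1) = A f1 = (1, 0, 1) = -f1 + 0·f2 + 0·f3, so column 1 is (-1, 0, 0).
Repeating for f2, f3 and assembling the columns gives [[-1, -3, 2], [0, -1, -1], [0, -2, 1]].

[[-1, -3, 2], [0, -1, -1], [0, -2, 1]]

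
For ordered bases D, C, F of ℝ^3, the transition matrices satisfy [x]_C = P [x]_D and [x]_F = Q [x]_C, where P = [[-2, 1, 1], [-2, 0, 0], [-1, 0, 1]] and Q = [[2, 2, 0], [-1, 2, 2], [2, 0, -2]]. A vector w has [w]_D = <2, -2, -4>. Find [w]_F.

Apply P to get C-coordinates <-10, -4, -6>, then Q to get F-coordinates.
The result is [w]_F = <-28, -10, -8>.

<-28, -10, -8>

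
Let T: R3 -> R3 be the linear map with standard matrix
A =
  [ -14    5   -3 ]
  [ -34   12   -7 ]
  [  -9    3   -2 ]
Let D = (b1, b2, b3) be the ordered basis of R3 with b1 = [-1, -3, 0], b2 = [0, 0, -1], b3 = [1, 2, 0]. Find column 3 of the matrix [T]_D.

Column 3 of [T]_D is the D-coordinate vector of T(b3).
In standard coordinates T(b3) = A b3 = [-4, -10, -3].
Converting to D: [-4, -10, -3] = 2b1 + 3b2 - 2b3, so the coordinate vector is [2, 3, -2].

[2, 3, -2]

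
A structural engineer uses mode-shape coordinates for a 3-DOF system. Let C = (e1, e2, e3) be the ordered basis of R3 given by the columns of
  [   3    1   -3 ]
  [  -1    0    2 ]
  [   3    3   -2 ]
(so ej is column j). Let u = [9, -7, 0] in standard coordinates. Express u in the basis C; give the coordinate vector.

We seek scalars with c_1 e1 + ... + c_3 e3 = u; equivalently solve M c = u where the columns of M are e1, ..., e3.
Solving this 3x3 system gives c = (1, -3, -3).
Check: e1 - 3e2 - 3e3 = [9, -7, 0].

[1, -3, -3]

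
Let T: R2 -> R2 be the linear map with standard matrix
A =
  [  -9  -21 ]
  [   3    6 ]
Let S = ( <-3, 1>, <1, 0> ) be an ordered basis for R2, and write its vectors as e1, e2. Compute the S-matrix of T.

With P the matrix whose columns are e1, e2, [T]_S = P^(-1) A P.
Column by column: T(e1) = A e1 = <6, -3>; its S-coordinates <-3, -3> give column 1.
Continuing for each basis vector yields [T]_S = [[-3, 3], [-3, 0]].

[[-3, 3], [-3, 0]]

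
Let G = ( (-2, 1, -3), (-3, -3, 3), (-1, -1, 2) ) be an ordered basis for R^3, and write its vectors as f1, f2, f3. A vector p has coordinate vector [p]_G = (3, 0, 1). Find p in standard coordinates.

(-7, 2, -7)

The coordinates say p = 3f1 + 0·f2 + f3; adding the scaled basis vectors gives (-7, 2, -7).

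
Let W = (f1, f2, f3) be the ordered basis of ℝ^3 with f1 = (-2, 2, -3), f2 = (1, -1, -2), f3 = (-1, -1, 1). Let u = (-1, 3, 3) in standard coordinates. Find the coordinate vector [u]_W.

Write u = c_1 f1 + ... + c_3 f3 and solve for the c_i.
Gaussian elimination on [M | u] yields c = (0, -2, -1).
Check: 0·f1 - 2f2 - f3 = (-1, 3, 3).

(0, -2, -1)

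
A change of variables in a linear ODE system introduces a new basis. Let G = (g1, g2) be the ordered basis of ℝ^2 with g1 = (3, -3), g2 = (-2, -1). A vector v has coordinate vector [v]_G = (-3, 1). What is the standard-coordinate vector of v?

The coordinates say v = -3g1 + g2; adding the scaled basis vectors gives (-11, 8).

(-11, 8)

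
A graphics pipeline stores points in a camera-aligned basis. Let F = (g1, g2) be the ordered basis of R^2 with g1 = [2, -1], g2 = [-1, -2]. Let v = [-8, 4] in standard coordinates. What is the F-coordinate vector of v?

[v]_F is the unique c with M c = v, where M has columns g1, g2.
System: 2c_1 - c_2 = -8, -c_1 - 2c_2 = 4; solving gives c_1 = -4, c_2 = 0.
Check: -4g1 + 0·g2 = [-8, 4].

[-4, 0]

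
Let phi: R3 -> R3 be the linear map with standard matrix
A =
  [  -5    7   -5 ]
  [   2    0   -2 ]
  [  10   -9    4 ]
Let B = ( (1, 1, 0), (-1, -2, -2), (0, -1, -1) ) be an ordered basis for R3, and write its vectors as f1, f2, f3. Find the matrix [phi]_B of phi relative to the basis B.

[[1, 2, -3], [-1, 1, -1], [1, -2, -3]]

With P the matrix whose columns are f1, ..., f3, [phi]_B = P^(-1) A P.
Column by column: phi(f1) = A f1 = (2, 2, 1); its B-coordinates (1, -1, 1) give column 1.
Continuing for each basis vector yields [phi]_B = [[1, 2, -3], [-1, 1, -1], [1, -2, -3]].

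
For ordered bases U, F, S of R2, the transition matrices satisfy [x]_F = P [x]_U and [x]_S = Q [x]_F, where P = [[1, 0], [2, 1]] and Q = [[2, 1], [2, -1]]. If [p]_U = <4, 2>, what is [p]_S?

Composing the changes, [p]_S = Q P [p]_U.
Q P = [[4, 1], [0, -1]]; applying this to <4, 2> gives <18, -2>.

<18, -2>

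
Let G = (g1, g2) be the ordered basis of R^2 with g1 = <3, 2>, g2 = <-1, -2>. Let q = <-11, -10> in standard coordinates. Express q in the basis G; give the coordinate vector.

<-3, 2>

Write q = c_1 g1 + c_2 g2 and solve for the c_i.
System: 3c_1 - c_2 = -11, 2c_1 - 2c_2 = -10; solving gives c_1 = -3, c_2 = 2.
Check: -3g1 + 2g2 = <-11, -10>.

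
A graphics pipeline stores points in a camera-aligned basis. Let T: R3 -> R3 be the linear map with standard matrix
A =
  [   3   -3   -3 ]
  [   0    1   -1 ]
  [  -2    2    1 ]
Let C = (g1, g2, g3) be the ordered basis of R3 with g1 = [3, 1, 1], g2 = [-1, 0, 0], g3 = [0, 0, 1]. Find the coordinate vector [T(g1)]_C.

Column 1 of [T]_C is the C-coordinate vector of T(g1).
In standard coordinates T(g1) = A g1 = [3, 0, -3].
Converting to C: [3, 0, -3] = 0·g1 - 3g2 - 3g3, so the coordinate vector is [0, -3, -3].

[0, -3, -3]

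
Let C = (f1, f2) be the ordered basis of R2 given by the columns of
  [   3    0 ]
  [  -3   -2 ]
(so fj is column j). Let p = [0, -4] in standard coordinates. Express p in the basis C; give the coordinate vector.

Write p = c_1 f1 + c_2 f2 and solve for the c_i.
System: 3c_1 + 0c_2 = 0, -3c_1 - 2c_2 = -4; solving gives c_1 = 0, c_2 = 2.
Check: 0·f1 + 2f2 = [0, -4].

[0, 2]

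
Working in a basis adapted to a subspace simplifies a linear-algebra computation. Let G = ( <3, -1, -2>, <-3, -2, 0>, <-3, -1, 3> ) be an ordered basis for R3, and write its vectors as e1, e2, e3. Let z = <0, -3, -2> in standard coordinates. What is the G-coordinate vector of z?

We seek scalars with c_1 e1 + ... + c_3 e3 = z; equivalently solve M c = z where the columns of M are e1, ..., e3.
Row-reducing the augmented matrix [M | z] gives c = (1, 1, 0).
Check: e1 + e2 + 0·e3 = <0, -3, -2>.

<1, 1, 0>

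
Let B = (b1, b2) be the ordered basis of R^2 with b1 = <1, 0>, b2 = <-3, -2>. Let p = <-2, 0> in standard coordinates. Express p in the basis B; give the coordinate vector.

[p]_B is the unique c with M c = p, where M has columns b1, b2.
System: c_1 - 3c_2 = -2, 0c_1 - 2c_2 = 0; solving gives c_1 = -2, c_2 = 0.
Check: -2b1 + 0·b2 = <-2, 0>.

<-2, 0>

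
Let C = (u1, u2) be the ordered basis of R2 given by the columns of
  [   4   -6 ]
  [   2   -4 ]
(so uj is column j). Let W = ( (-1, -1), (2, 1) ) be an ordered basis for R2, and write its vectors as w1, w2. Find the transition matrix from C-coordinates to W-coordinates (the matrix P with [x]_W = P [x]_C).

Column j of P is [uj]_W, since P maps C-coordinates to W-coordinates.
Expressing u1 in W: u1 = 0·w1 + 2w2, so column 1 of P is (0, 2).
Doing the same for each uj gives P = [[0, 2], [2, -2]].

[[0, 2], [2, -2]]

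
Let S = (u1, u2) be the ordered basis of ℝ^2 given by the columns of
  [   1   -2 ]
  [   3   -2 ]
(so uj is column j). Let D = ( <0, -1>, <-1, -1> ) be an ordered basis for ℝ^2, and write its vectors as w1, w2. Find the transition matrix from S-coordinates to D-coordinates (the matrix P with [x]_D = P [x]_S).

Let M have columns uj and N have columns wj. Then for every x, N [x]_D = x = M [x]_S, so P = N^(-1) M.
Since det N = -1, N^(-1) has integer entries; multiplying gives P = [[-2, 0], [-1, 2]].

[[-2, 0], [-1, 2]]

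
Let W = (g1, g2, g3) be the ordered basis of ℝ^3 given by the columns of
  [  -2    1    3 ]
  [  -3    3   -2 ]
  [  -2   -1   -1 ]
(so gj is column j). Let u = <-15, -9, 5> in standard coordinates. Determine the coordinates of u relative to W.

Write u = c_1 g1 + ... + c_3 g3 and solve for the c_i.
Gaussian elimination on [M | u] yields c = (1, -4, -3).
Check: g1 - 4g2 - 3g3 = <-15, -9, 5>.

<1, -4, -3>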